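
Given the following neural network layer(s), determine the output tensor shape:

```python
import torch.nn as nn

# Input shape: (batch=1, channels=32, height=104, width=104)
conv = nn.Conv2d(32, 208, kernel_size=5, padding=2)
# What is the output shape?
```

Input: (1, 32, 104, 104) -> Output: (1, 208, 104, 104)

Answer: (1, 208, 104, 104)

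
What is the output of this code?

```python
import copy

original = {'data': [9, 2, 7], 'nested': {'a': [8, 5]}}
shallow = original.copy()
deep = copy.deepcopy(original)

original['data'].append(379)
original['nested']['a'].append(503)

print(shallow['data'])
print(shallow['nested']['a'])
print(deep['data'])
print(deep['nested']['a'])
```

Key concept: comparing shallow vs deep copy.
Step by step:
`original = {'data': [9, 2, 7], 'nested': {'a': [8, 5]}}` → original = {'data': [9, 2, 7], 'nested': {'a': [8, 5]}}
`shallow = original.copy()` → shallow = {'data': [9, 2, 7], 'nested': {'a': [8, 5]}}
`deep = copy.deepcopy(original)` → deep = {'data': [9, 2, 7], 'nested': {'a': [8, 5]}}
`original['data'].append(379)` → original = {'data': [9, 2, 7, 379], 'nested': {'a': [8, 5]}}; shallow = {'data': [9, 2, 7, 379], 'nested': {'a': [8, 5]}}
`original['nested']['a'].append(503)` → original = {'data': [9, 2, 7, 379], 'nested': {'a': [8, 5, 503]}}; shallow = {'data': [9, 2, 7, 379], 'nested': {'a': [8, 5, 503]}}
`print(shallow['data'])` → prints [9, 2, 7, 379]
`print(shallow['nested']['a'])` → prints [8, 5, 503]
`print(deep['data'])` → prints [9, 2, 7]
`print(deep['nested']['a'])` → prints [8, 5]

Answer:
[9, 2, 7, 379]
[8, 5, 503]
[9, 2, 7]
[8, 5]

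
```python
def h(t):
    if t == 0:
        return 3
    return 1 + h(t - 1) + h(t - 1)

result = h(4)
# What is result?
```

h(t) = 1 + 2·h(t-1), h(0)=3. Closed form: (3+1)·2^4 - 1 = 63.

Answer: 63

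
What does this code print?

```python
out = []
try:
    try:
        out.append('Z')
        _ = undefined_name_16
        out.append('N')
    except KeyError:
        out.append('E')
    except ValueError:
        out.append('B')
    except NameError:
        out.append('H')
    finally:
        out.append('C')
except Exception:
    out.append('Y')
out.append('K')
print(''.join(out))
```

Execution trace: 'Z' (inner try body) → 'H' (inner except NameError) → 'C' (inner finally) → 'K' (after the try/except). Output: ZHCK

Answer: ZHCK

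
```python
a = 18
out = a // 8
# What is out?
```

Trace:
`a = 18` → a = 18
`out = a // 8` → out = 2
So out = 2

Answer: 2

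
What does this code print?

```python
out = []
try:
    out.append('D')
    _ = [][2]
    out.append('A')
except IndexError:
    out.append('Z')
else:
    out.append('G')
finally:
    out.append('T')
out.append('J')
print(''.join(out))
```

Execution trace: 'D' (try body) → 'Z' (except IndexError) → 'T' (finally) → 'J' (after the try/except). Output: DZTJ

Answer: DZTJ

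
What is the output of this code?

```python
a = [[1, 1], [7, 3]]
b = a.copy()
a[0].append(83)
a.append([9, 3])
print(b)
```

Key concept: shallow copy with nested lists.
Step by step:
`a = [[1, 1], [7, 3]]` → a = [[1, 1], [7, 3]]
`b = a.copy()` → b = [[1, 1], [7, 3]]
`a[0].append(83)` → a = [[1, 1, 83], [7, 3]]; b = [[1, 1, 83], [7, 3]]
`a.append([9, 3])` → a = [[1, 1, 83], [7, 3], [9, 3]]
`print(b)` → prints [[1, 1, 83], [7, 3]]

Answer: [[1, 1, 83], [7, 3]]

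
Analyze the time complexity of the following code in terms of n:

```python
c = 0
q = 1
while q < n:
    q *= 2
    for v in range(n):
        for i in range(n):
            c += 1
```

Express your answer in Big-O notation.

Each loop level contributes: log n × n × n. Multiplying the contributions gives O(n^2 log n).

Answer: O(n^2 log n)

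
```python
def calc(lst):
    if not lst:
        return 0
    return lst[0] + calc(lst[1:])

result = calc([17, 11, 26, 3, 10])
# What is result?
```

17 + 11 + 26 + 3 + 10 + 0 = 67

Answer: 67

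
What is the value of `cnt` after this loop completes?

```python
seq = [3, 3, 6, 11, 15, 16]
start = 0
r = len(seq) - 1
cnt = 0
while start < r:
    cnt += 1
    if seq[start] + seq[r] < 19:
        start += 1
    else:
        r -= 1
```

Steps to find pair summing to 19
`cnt` takes the values: 0 → 1 → 2 → 3 → 4 → 5

Answer: 5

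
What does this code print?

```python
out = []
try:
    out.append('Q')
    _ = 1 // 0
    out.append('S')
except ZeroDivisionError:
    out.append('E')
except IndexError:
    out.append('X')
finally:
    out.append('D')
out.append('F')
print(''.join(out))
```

Execution trace: 'Q' (try body) → 'E' (except ZeroDivisionError) → 'D' (finally) → 'F' (after the try/except). Output: QEDF

Answer: QEDF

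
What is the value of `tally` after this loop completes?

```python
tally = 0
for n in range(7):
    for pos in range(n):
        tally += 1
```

Triangle number: 0+1+2+...+6
`tally` takes the values: 0 → 1 → 2 → 3 → 4 → 5 → 6 → 7 → 8 → 9 → 10 → 11 → 12 → 13 → 14 → 15 → 16 → 17 → 18 → 19 → 20 → 21

Answer: 21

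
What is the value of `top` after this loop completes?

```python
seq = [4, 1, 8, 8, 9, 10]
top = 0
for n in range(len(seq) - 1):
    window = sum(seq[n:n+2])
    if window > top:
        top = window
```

Max sum of 2-element window in [4, 1, 8, 8, 9, 10]
`top` takes the values: 0 → 5 → 9 → 16 → 17 → 19

Answer: 19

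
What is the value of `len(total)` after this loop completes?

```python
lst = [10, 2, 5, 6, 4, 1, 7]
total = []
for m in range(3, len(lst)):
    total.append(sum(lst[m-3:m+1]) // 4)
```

Number of 4-element averages
`total` takes the values: [] → [5] → [5, 4] → [5, 4, 4] → [5, 4, 4, 4]
So `len(total)` = 4

Answer: 4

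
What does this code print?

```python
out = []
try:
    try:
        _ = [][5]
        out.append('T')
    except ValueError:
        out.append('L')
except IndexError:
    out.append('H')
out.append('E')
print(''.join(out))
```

Execution trace: 'H' (outer except IndexError) → 'E' (after the try/except). Output: HE

Answer: HE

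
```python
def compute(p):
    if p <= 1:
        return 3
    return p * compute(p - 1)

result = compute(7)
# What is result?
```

compute(7) = 7 * 6 * 5 * 4 * 3 * 2 * 3 = 15120

Answer: 15120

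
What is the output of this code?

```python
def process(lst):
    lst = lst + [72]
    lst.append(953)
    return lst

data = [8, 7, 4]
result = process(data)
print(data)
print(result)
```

Key concept: rebinding parameter vs mutation.
Step by step:
`data = [8, 7, 4]` → data = [8, 7, 4]
`result = process(data)` → result = [8, 7, 4, 72, 953]
`print(data)` → prints [8, 7, 4]
`print(result)` → prints [8, 7, 4, 72, 953]

Answer:
[8, 7, 4]
[8, 7, 4, 72, 953]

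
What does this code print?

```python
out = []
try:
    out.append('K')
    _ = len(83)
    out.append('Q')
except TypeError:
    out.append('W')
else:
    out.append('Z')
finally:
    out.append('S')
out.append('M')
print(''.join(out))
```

Execution trace: 'K' (try body) → 'W' (except TypeError) → 'S' (finally) → 'M' (after the try/except). Output: KWSM

Answer: KWSM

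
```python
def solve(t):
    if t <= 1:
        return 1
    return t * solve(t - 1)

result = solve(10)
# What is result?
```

solve(10) = 10 * 9 * 8 * 7 * 6 * 5 * 4 * 3 * 2 * 1 = 3628800

Answer: 3628800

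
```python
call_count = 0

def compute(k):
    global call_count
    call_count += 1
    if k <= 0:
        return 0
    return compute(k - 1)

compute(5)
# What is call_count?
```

Linear recursion stepping by 1: 6 calls from k=5 down to ≤0.

Answer: 6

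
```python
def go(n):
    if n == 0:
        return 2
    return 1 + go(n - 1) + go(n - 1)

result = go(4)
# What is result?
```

go(n) = 1 + 2·go(n-1), go(0)=2. Closed form: (2+1)·2^4 - 1 = 47.

Answer: 47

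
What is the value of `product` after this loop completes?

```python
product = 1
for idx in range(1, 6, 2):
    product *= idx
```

Product of 1, 3, 5, ... up to 5
`product` takes the values: 1 → 3 → 15

Answer: 15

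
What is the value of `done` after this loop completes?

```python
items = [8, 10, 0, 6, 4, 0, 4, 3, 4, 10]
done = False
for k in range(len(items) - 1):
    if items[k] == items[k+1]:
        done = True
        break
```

Check consecutive duplicates in [8, 10, 0, 6, 4, 0, 4, 3, 4, 10]
`done` takes the values: False

Answer: False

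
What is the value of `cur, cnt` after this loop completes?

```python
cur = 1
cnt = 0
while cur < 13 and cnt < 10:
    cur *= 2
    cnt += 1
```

Double until >= 13 or 10 iterations
`cur, cnt` takes the values: (1, 0) → (2, 0) → (2, 1) → (4, 1) → (4, 2) → (8, 2) → (8, 3) → (16, 3) → (16, 4)

Answer: 16, 4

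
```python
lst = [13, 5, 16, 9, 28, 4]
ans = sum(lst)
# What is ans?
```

Trace:
`lst = [13, 5, 16, 9, 28, 4]` → lst = [13, 5, 16, 9, 28, 4]
`ans = sum(lst)` → ans = 75
So ans = 75

Answer: 75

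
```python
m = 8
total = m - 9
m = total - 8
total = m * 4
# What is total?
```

Trace:
`m = 8` → m = 8
`total = m - 9` → total = -1
`m = total - 8` → m = -9
`total = m * 4` → total = -36
So total = -36

Answer: -36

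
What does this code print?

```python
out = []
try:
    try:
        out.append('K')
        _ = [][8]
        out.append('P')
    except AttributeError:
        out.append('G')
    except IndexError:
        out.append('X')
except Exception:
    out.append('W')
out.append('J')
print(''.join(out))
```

Execution trace: 'K' (inner try body) → 'X' (inner except IndexError) → 'J' (after the try/except). Output: KXJ

Answer: KXJ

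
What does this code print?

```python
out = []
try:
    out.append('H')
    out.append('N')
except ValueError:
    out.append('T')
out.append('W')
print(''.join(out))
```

Execution trace: 'H' (try body) → 'N' (try body, no exception) → 'W' (after the try/except). Output: HNW

Answer: HNW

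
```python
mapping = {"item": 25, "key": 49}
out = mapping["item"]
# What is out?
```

Trace:
`mapping = {"item": 25, "key": 49}` → mapping = {'item': 25, 'key': 49}
`out = mapping["item"]` → out = 25
So out = 25

Answer: 25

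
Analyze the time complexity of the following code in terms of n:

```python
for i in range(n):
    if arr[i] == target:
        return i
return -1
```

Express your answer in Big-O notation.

This is Linear search in an array. Time complexity: O(n).

Answer: O(n)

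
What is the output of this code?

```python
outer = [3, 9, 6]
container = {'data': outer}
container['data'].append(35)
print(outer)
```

Key concept: dict holds reference to list.
Step by step:
`outer = [3, 9, 6]` → outer = [3, 9, 6]
`container = {'data': outer}` → container = {'data': [3, 9, 6]}
`container['data'].append(35)` → outer = [3, 9, 6, 35]; container = {'data': [3, 9, 6, 35]}
`print(outer)` → prints [3, 9, 6, 35]

Answer: [3, 9, 6, 35]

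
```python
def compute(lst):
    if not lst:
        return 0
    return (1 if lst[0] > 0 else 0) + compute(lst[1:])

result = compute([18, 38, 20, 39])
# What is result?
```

Count of positive elements in [18, 38, 20, 39] = 4

Answer: 4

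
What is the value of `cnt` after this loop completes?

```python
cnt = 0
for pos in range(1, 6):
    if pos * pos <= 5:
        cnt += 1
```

Count numbers where pos² ≤ 5
`cnt` takes the values: 0 → 1 → 2

Answer: 2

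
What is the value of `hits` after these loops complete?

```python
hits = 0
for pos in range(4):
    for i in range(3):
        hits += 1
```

4 * 3 = 12
`hits` takes the values: 0 → 1 → 2 → 3 → 4 → 5 → 6 → 7 → 8 → 9 → 10 → 11 → 12

Answer: 12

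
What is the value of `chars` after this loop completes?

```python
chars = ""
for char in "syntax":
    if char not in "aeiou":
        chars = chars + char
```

Remove vowels from 'syntax'
`chars` takes the values: "" → "s" → "sy" → "syn" → "synt" → "syntx"

Answer: "syntx"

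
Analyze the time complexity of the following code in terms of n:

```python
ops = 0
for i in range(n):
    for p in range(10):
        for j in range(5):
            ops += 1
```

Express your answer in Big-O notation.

Each loop level contributes: n × 1 × 1. Multiplying the contributions gives O(n).

Answer: O(n)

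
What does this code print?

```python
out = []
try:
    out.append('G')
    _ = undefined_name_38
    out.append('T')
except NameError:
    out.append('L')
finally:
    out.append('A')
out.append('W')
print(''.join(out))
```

Execution trace: 'G' (try body) → 'L' (except NameError) → 'A' (finally) → 'W' (after the try/except). Output: GLAW

Answer: GLAW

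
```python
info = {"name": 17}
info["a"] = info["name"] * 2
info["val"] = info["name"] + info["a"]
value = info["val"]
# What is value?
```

Trace:
`info = {"name": 17}` → info = {'name': 17}
`info["a"] = info["name"] * 2` → info = {'name': 17, 'a': 34}
`info["val"] = info["name"] + info["a"]` → info = {'name': 17, 'a': 34, 'val': 51}
`value = info["val"]` → value = 51
So value = 51

Answer: 51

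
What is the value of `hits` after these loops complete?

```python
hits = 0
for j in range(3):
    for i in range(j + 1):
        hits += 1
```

Triangle: 1 + 2 + ... + 3
`hits` takes the values: 0 → 1 → 2 → 3 → 4 → 5 → 6

Answer: 6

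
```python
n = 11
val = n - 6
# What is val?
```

Trace:
`n = 11` → n = 11
`val = n - 6` → val = 5
So val = 5

Answer: 5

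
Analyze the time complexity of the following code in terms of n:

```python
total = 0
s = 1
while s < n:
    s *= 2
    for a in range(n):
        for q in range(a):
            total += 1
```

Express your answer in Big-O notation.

Each loop level contributes: log n × n × n. Multiplying the contributions gives O(n^2 log n).

Answer: O(n^2 log n)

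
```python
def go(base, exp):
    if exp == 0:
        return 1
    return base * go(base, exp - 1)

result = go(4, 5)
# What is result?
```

go(4, 5) = 4 * 4 * 4 * 4 * 4 = 1024

Answer: 1024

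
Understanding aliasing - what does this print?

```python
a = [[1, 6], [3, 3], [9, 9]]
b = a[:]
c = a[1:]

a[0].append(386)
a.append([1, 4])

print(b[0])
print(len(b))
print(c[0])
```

Key concept: slice with nested mutation.
Step by step:
`a = [[1, 6], [3, 3], [9, 9]]` → a = [[1, 6], [3, 3], [9, 9]]
`b = a[:]` → b = [[1, 6], [3, 3], [9, 9]]
`c = a[1:]` → c = [[3, 3], [9, 9]]
`a[0].append(386)` → a = [[1, 6, 386], [3, 3], [9, 9]]; b = [[1, 6, 386], [3, 3], [9, 9]]
`a.append([1, 4])` → a = [[1, 6, 386], [3, 3], [9, 9], [1, 4]]
`print(b[0])` → prints [1, 6, 386]
`print(len(b))` → prints 3
`print(c[0])` → prints [3, 3]

Answer:
[1, 6, 386]
3
[3, 3]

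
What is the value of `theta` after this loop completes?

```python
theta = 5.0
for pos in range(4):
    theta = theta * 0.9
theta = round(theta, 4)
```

Exponential decay: 5.0 * 0.9^4
`theta` takes the values: 5.0 → 4.5 → 4.05 → 3.645 → 3.2805

Answer: 3.2805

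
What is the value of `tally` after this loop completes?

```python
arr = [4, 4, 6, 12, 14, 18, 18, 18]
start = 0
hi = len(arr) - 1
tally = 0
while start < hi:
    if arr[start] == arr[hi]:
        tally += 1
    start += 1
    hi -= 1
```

Count matching pairs from ends
`tally` takes the values: 0

Answer: 0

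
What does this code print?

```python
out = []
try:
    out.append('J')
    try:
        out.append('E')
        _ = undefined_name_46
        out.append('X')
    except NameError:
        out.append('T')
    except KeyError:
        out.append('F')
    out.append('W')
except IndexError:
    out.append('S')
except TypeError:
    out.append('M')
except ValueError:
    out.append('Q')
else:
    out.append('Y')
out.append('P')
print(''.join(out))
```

Execution trace: 'J' (try body) → 'E' (inner try body) → 'T' (inner except NameError) → 'W' (try body, no exception) → 'Y' (else) → 'P' (after the try/except). Output: JETWYP

Answer: JETWYP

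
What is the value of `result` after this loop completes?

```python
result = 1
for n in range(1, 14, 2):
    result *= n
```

Product of 1, 3, 5, ... up to 13
`result` takes the values: 1 → 3 → 15 → 105 → 945 → 10395 → 135135

Answer: 135135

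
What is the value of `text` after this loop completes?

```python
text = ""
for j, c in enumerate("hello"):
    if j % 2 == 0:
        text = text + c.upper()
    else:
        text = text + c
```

Uppercase even positions in 'hello'
`text` takes the values: "" → "H" → "He" → "HeL" → "HeLl" → "HeLlO"

Answer: "HeLlO"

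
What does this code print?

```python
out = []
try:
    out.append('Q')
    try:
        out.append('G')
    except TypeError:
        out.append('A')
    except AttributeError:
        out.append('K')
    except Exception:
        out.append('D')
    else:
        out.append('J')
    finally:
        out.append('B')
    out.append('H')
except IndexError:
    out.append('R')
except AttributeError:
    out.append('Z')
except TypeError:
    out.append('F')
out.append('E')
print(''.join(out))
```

Execution trace: 'Q' (try body) → 'G' (inner try body, no exception) → 'J' (inner else) → 'B' (inner finally) → 'H' (try body, no exception) → 'E' (after the try/except). Output: QGJBHE

Answer: QGJBHE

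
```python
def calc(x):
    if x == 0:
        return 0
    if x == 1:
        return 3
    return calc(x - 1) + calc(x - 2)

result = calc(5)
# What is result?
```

Build up from base cases: calc(0)=0, calc(1)=3, calc(2)=3, calc(3)=6, calc(4)=9, calc(5)=15

Answer: 15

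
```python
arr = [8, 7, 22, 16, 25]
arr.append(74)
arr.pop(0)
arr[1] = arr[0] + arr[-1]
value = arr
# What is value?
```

Trace:
`arr = [8, 7, 22, 16, 25]` → arr = [8, 7, 22, 16, 25]
`arr.append(74)` → arr = [8, 7, 22, 16, 25, 74]
`arr.pop(0)` → arr = [7, 22, 16, 25, 74]
`arr[1] = arr[0] + arr[-1]` → arr = [7, 81, 16, 25, 74]
`value = arr` → value = [7, 81, 16, 25, 74]
So value = [7, 81, 16, 25, 74]

Answer: [7, 81, 16, 25, 74]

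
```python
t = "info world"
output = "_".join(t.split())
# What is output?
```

Trace:
`t = "info world"` → t = 'info world'
`output = "_".join(t.split())` → output = 'info_world'
So output = 'info_world'

Answer: 'info_world'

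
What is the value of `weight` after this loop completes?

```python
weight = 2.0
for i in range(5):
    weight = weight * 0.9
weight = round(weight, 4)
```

Exponential decay: 2.0 * 0.9^5
`weight` takes the values: 2.0 → 1.8 → 1.62 → 1.458 → 1.3122 → 1.18098 → 1.181

Answer: 1.181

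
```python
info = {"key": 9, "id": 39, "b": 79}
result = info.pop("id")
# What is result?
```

Trace:
`info = {"key": 9, "id": 39, "b": 79}` → info = {'key': 9, 'id': 39, 'b': 79}
`result = info.pop("id")` → info = {'key': 9, 'b': 79}; result = 39
So result = 39

Answer: 39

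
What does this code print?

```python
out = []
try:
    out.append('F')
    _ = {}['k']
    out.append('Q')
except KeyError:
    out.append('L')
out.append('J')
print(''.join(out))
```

Execution trace: 'F' (try body) → 'L' (except KeyError) → 'J' (after the try/except). Output: FLJ

Answer: FLJ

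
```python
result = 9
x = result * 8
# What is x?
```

Trace:
`result = 9` → result = 9
`x = result * 8` → x = 72
So x = 72

Answer: 72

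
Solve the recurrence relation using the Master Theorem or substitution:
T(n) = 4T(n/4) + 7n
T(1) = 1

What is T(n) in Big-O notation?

By Master Theorem: a=4, b=4, f(n)=7n. Since log_4(4) = 1 and f(n) = Θ(n^1), Case 2 applies. T(n) = O(n log n).

Answer: O(n log n)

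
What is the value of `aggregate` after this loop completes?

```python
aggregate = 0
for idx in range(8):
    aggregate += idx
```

Sum of 0 to 7 = 28
`aggregate` takes the values: 0 → 1 → 3 → 6 → 10 → 15 → 21 → 28

Answer: 28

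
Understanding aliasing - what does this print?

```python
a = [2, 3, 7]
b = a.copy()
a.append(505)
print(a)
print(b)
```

Key concept: list.copy() creates independent copy.
Step by step:
`a = [2, 3, 7]` → a = [2, 3, 7]
`b = a.copy()` → b = [2, 3, 7]
`a.append(505)` → a = [2, 3, 7, 505]
`print(a)` → prints [2, 3, 7, 505]
`print(b)` → prints [2, 3, 7]

Answer:
[2, 3, 7, 505]
[2, 3, 7]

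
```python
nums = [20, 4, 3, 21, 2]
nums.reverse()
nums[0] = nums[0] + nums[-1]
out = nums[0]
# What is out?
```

Trace:
`nums = [20, 4, 3, 21, 2]` → nums = [20, 4, 3, 21, 2]
`nums.reverse()` → nums = [2, 21, 3, 4, 20]
`nums[0] = nums[0] + nums[-1]` → nums = [22, 21, 3, 4, 20]
`out = nums[0]` → out = 22
So out = 22

Answer: 22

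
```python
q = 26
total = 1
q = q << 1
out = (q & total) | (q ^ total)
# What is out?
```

Trace:
`q = 26` → q = 26
`total = 1` → total = 1
`q = q << 1` → q = 52
`out = (q & total) | (q ^ total)` → out = 53
So out = 53

Answer: 53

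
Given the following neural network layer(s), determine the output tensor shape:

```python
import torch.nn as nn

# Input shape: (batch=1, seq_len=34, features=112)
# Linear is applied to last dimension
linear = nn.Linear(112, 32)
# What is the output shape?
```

Input: (1, 34, 112) -> Output: (1, 34, 32)

Answer: (1, 34, 32)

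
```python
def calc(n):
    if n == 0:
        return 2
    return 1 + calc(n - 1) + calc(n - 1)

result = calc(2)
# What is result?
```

calc(n) = 1 + 2·calc(n-1), calc(0)=2. Closed form: (2+1)·2^2 - 1 = 11.

Answer: 11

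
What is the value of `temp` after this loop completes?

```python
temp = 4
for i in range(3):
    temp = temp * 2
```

Multiply by 2, 3 times: 4 * 2^3 = 32
`temp` takes the values: 4 → 8 → 16 → 32

Answer: 32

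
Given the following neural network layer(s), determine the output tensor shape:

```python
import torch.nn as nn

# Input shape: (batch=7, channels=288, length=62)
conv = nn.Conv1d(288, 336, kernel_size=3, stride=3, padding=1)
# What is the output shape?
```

Input: (7, 288, 62) -> Output: (7, 336, 21)

Answer: (7, 336, 21)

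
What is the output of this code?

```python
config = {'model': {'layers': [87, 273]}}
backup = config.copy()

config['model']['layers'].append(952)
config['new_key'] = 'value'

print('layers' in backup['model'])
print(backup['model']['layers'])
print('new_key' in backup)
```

Key concept: shallow copy gotcha with nested dict.
Step by step:
`config = {'model': {'layers': [87, 273]}}` → config = {'model': {'layers': [87, 273]}}
`backup = config.copy()` → backup = {'model': {'layers': [87, 273]}}
`config['model']['layers'].append(952)` → config = {'model': {'layers': [87, 273, 952]}}; backup = {'model': {'layers': [87, 273, 952]}}
`config['new_key'] = 'value'` → config = {'model': {'layers': [87, 273, 952]}, 'new_key': 'value'}
`print('layers' in backup['model'])` → prints True
`print(backup['model']['layers'])` → prints [87, 273, 952]
`print('new_key' in backup)` → prints False

Answer:
True
[87, 273, 952]
False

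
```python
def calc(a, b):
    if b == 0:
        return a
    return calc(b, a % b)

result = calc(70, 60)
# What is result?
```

calc(70, 60) -> calc(60, 10) -> calc(10, 0) -> 10

Answer: 10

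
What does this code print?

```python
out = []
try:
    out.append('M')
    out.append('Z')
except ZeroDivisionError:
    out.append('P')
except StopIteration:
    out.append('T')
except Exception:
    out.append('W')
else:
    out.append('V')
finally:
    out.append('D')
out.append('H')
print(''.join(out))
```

Execution trace: 'M' (try body) → 'Z' (try body, no exception) → 'V' (else) → 'D' (finally) → 'H' (after the try/except). Output: MZVDH

Answer: MZVDH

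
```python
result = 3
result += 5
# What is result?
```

Trace:
`result = 3` → result = 3
`result += 5` → result = 8
So result = 8

Answer: 8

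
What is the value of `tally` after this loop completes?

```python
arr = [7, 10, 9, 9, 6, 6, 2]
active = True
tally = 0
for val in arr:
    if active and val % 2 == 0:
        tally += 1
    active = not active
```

Count even values at even positions
`tally` takes the values: 0 → 1 → 2

Answer: 2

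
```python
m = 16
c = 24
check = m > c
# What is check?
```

Trace:
`m = 16` → m = 16
`c = 24` → c = 24
`check = m > c` → check = False
So check = False

Answer: False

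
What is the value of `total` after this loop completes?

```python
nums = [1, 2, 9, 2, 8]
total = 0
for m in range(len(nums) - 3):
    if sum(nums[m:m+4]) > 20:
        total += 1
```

Count windows with sum > 20
`total` takes the values: 0 → 1

Answer: 1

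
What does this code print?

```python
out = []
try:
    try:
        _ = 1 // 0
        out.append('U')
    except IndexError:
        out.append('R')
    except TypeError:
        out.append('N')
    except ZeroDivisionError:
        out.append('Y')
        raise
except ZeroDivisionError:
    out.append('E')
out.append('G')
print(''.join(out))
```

Execution trace: 'Y' (inner except ZeroDivisionError) → 'E' (outer except ZeroDivisionError) → 'G' (after the try/except). Output: YEG

Answer: YEG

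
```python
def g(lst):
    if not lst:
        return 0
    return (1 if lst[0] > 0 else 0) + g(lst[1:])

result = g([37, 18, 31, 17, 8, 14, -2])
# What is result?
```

Count of positive elements in [37, 18, 31, 17, 8, 14, -2] = 6

Answer: 6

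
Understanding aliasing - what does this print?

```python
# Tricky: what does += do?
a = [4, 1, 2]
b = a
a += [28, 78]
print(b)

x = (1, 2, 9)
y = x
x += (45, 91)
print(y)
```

Key concept: += behavior differs for mutable vs immutable.
Step by step:
`a = [4, 1, 2]` → a = [4, 1, 2]
`b = a` → b = [4, 1, 2] (same object as a)
`a += [28, 78]` → a = [4, 1, 2, 28, 78] (same object as b); b = [4, 1, 2, 28, 78] (same object as a)
`print(b)` → prints [4, 1, 2, 28, 78]
`x = (1, 2, 9)` → x = (1, 2, 9)
`y = x` → y = (1, 2, 9)
`x += (45, 91)` → x = (1, 2, 9, 45, 91)
`print(y)` → prints (1, 2, 9)

Answer:
[4, 1, 2, 28, 78]
(1, 2, 9)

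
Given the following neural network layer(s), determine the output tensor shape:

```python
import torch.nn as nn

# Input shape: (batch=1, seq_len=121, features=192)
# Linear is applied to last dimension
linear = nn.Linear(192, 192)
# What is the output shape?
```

Input: (1, 121, 192) -> Output: (1, 121, 192)

Answer: (1, 121, 192)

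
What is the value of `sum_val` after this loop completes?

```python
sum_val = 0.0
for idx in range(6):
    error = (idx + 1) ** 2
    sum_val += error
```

Sum of squared losses 1² + 2² + ... + 6²
`sum_val` takes the values: 0.0 → 1.0 → 5.0 → 14.0 → 30.0 → 55.0 → 91.0

Answer: 91.0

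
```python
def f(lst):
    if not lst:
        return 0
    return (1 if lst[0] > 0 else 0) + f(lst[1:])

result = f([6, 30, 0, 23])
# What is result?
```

Count of positive elements in [6, 30, 0, 23] = 3

Answer: 3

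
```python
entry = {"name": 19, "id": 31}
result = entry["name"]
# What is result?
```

Trace:
`entry = {"name": 19, "id": 31}` → entry = {'name': 19, 'id': 31}
`result = entry["name"]` → result = 19
So result = 19

Answer: 19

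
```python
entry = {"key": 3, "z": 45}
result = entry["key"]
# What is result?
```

Trace:
`entry = {"key": 3, "z": 45}` → entry = {'key': 3, 'z': 45}
`result = entry["key"]` → result = 3
So result = 3

Answer: 3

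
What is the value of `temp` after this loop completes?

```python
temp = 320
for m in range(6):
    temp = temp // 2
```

Halve 6 times: 320 // 2^6 = 5
`temp` takes the values: 320 → 160 → 80 → 40 → 20 → 10 → 5

Answer: 5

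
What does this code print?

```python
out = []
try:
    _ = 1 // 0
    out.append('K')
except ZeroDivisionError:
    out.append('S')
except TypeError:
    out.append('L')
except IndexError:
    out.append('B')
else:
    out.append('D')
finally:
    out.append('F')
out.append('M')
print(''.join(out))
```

Execution trace: 'S' (except ZeroDivisionError) → 'F' (finally) → 'M' (after the try/except). Output: SFM

Answer: SFM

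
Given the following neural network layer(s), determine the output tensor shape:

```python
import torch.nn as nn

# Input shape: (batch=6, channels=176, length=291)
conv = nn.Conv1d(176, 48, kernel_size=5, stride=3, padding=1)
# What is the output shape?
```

Input: (6, 176, 291) -> Output: (6, 48, 97)

Answer: (6, 48, 97)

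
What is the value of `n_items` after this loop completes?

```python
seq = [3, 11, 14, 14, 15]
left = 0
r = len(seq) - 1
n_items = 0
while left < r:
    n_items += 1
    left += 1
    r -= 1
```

Iterations until pointers meet (list length 5)
`n_items` takes the values: 0 → 1 → 2

Answer: 2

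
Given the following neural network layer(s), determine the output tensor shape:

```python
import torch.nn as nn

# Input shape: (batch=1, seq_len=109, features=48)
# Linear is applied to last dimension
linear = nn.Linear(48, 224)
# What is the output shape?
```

Input: (1, 109, 48) -> Output: (1, 109, 224)

Answer: (1, 109, 224)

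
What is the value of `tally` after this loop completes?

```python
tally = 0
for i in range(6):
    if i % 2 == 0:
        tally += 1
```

Count numbers divisible by 2 in range(6)
`tally` takes the values: 0 → 1 → 2 → 3

Answer: 3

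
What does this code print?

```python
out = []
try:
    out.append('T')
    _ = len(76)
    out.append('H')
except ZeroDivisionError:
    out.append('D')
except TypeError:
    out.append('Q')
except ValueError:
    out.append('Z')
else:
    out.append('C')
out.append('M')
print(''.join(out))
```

Execution trace: 'T' (try body) → 'Q' (except TypeError) → 'M' (after the try/except). Output: TQM

Answer: TQM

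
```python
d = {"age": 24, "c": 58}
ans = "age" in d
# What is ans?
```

Trace:
`d = {"age": 24, "c": 58}` → d = {'age': 24, 'c': 58}
`ans = "age" in d` → ans = True
So ans = True

Answer: True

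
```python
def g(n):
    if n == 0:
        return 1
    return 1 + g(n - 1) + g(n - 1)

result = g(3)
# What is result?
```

g(n) = 1 + 2·g(n-1), g(0)=1. Closed form: (1+1)·2^3 - 1 = 15.

Answer: 15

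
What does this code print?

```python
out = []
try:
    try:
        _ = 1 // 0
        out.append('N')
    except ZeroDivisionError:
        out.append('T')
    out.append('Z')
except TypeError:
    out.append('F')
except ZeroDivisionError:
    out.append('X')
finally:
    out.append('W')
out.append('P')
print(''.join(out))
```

Execution trace: 'T' (inner except ZeroDivisionError) → 'Z' (try body, no exception) → 'W' (finally) → 'P' (after the try/except). Output: TZWP

Answer: TZWP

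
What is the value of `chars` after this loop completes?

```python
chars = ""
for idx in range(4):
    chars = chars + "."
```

Repeat '.' 4 times
`chars` takes the values: "" → "." → ".." → "..." → "...."

Answer: "...."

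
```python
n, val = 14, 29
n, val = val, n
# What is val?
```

Trace:
`n, val = 14, 29` → n = 14; val = 29
`n, val = val, n` → n = 29; val = 14
So val = 14

Answer: 14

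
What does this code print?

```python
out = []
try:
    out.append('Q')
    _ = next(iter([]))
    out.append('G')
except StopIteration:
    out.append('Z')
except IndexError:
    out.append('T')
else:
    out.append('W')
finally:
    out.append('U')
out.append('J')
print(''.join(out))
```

Execution trace: 'Q' (try body) → 'Z' (except StopIteration) → 'U' (finally) → 'J' (after the try/except). Output: QZUJ

Answer: QZUJ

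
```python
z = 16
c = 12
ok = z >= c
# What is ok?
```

Trace:
`z = 16` → z = 16
`c = 12` → c = 12
`ok = z >= c` → ok = True
So ok = True

Answer: True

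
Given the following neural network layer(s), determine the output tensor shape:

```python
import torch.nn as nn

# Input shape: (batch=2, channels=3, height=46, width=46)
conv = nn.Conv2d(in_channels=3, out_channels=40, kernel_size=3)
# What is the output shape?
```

Input: (2, 3, 46, 46) -> Output: (2, 40, 44, 44)

Answer: (2, 40, 44, 44)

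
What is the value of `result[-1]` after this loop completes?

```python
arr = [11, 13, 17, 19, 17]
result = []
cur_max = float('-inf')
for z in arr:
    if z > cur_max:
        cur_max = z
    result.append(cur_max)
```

Running max ends at 19
`result` takes the values: [] → [11] → [11, 13] → [11, 13, 17] → [11, 13, 17, 19] → [11, 13, 17, 19, 19]
So `result[-1]` = 19

Answer: 19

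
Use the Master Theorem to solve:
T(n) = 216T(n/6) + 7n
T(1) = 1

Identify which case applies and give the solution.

a=216, b=6, f(n)=7n. log_6(216) = 3. Since c=1 < 3, Case 1 applies: T(n) = Θ(n^log_b(a)) = O(n^3).

Answer: O(n^3) - Case 1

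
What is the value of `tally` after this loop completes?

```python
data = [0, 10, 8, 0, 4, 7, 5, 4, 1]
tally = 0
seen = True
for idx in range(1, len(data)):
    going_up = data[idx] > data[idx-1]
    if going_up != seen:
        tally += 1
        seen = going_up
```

Count direction changes in [0, 10, 8, 0, 4, 7, 5, 4, 1]
`tally` takes the values: 0 → 1 → 2 → 3

Answer: 3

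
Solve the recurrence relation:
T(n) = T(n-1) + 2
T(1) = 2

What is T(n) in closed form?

Unrolling: T(n) = T(1) + 2·(n-1) = 2 + 2(n-1) = 2n.

Answer: T(n) = 2n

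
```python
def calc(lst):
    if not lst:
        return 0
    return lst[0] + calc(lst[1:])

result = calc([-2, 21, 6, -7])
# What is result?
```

(-2) + 21 + 6 + (-7) + 0 = 18

Answer: 18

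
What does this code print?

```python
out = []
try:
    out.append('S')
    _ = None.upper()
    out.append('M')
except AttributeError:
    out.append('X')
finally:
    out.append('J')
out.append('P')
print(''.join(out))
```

Execution trace: 'S' (try body) → 'X' (except AttributeError) → 'J' (finally) → 'P' (after the try/except). Output: SXJP

Answer: SXJP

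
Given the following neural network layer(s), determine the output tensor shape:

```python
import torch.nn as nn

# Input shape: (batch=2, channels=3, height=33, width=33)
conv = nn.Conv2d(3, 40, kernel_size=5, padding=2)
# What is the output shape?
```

Input: (2, 3, 33, 33) -> Output: (2, 40, 33, 33)

Answer: (2, 40, 33, 33)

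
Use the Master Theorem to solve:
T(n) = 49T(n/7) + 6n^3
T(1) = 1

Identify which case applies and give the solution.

a=49, b=7, f(n)=6n^3. log_7(49) = 2. Since c=3 > 2 and the regularity condition holds (49(n/7)^3 = (49/7^3)n^3 with 49/7^3 < 1), Case 3 applies: T(n) = Θ(f(n)) = O(n^3).

Answer: O(n^3) - Case 3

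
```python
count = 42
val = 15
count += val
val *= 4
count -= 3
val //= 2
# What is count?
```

Trace:
`count = 42` → count = 42
`val = 15` → val = 15
`count += val` → count = 57
`val *= 4` → val = 60
`count -= 3` → count = 54
`val //= 2` → val = 30
So count = 54

Answer: 54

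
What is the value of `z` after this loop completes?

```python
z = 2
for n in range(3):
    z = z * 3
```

Multiply by 3, 3 times: 2 * 3^3 = 54
`z` takes the values: 2 → 6 → 18 → 54

Answer: 54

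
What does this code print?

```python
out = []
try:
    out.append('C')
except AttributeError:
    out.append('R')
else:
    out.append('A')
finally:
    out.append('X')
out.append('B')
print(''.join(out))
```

Execution trace: 'C' (try body, no exception) → 'A' (else) → 'X' (finally) → 'B' (after the try/except). Output: CAXB

Answer: CAXB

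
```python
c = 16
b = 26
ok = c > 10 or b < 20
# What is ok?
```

Trace:
`c = 16` → c = 16
`b = 26` → b = 26
`ok = c > 10 or b < 20` → ok = True
So ok = True

Answer: True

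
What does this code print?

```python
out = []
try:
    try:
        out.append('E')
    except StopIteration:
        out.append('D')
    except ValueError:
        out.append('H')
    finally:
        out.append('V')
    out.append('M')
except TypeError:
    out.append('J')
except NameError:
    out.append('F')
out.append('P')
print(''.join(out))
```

Execution trace: 'E' (inner try body, no exception) → 'V' (inner finally) → 'M' (try body, no exception) → 'P' (after the try/except). Output: EVMP

Answer: EVMP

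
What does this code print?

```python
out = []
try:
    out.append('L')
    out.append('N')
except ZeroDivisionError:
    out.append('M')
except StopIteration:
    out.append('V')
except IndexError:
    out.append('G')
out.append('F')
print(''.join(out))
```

Execution trace: 'L' (try body) → 'N' (try body, no exception) → 'F' (after the try/except). Output: LNF

Answer: LNF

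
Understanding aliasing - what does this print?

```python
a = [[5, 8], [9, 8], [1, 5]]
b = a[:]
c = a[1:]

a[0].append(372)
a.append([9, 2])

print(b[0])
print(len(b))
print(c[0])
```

Key concept: slice with nested mutation.
Step by step:
`a = [[5, 8], [9, 8], [1, 5]]` → a = [[5, 8], [9, 8], [1, 5]]
`b = a[:]` → b = [[5, 8], [9, 8], [1, 5]]
`c = a[1:]` → c = [[9, 8], [1, 5]]
`a[0].append(372)` → a = [[5, 8, 372], [9, 8], [1, 5]]; b = [[5, 8, 372], [9, 8], [1, 5]]
`a.append([9, 2])` → a = [[5, 8, 372], [9, 8], [1, 5], [9, 2]]
`print(b[0])` → prints [5, 8, 372]
`print(len(b))` → prints 3
`print(c[0])` → prints [9, 8]

Answer:
[5, 8, 372]
3
[9, 8]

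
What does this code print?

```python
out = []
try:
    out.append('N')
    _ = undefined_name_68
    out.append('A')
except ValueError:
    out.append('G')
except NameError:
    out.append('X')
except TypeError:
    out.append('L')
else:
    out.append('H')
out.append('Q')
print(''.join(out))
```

Execution trace: 'N' (try body) → 'X' (except NameError) → 'Q' (after the try/except). Output: NXQ

Answer: NXQ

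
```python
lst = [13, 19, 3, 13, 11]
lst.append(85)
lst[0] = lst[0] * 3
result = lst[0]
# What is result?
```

Trace:
`lst = [13, 19, 3, 13, 11]` → lst = [13, 19, 3, 13, 11]
`lst.append(85)` → lst = [13, 19, 3, 13, 11, 85]
`lst[0] = lst[0] * 3` → lst = [39, 19, 3, 13, 11, 85]
`result = lst[0]` → result = 39
So result = 39

Answer: 39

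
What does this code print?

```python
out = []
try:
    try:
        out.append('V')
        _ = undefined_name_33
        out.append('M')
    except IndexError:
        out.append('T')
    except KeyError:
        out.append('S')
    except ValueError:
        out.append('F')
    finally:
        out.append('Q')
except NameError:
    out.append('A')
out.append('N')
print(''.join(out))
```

Execution trace: 'V' (inner try body) → 'Q' (inner finally) → 'A' (outer except NameError) → 'N' (after the try/except). Output: VQAN

Answer: VQAN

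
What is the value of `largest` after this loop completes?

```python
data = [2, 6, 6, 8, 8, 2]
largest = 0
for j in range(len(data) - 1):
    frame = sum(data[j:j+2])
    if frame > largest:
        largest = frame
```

Max sum of 2-element window in [2, 6, 6, 8, 8, 2]
`largest` takes the values: 0 → 8 → 12 → 14 → 16

Answer: 16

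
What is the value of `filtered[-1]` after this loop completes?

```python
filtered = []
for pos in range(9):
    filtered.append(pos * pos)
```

Last element of squares 0 to 8
`filtered` takes the values: [] → [0] → [0, 1] → [0, 1, 4] → [0, 1, 4, 9] → [0, 1, 4, 9, 16] → [0, 1, 4, 9, 16, 25] → [0, 1, 4, 9, 16, 25, 36] → [0, 1, 4, 9, 16, 25, 36, 49] → [0, 1, 4, 9, 16, 25, 36, 49, 64]
So `filtered[-1]` = 64

Answer: 64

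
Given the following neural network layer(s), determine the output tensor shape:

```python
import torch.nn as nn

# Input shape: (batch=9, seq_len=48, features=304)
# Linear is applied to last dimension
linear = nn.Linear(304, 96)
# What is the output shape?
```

Input: (9, 48, 304) -> Output: (9, 48, 96)

Answer: (9, 48, 96)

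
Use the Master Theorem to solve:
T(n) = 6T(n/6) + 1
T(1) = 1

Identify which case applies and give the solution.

a=6, b=6, f(n)=1. log_6(6) = 1. Since c=0 < 1, Case 1 applies: T(n) = Θ(n^log_b(a)) = O(n).

Answer: O(n) - Case 1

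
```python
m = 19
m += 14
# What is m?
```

Trace:
`m = 19` → m = 19
`m += 14` → m = 33
So m = 33

Answer: 33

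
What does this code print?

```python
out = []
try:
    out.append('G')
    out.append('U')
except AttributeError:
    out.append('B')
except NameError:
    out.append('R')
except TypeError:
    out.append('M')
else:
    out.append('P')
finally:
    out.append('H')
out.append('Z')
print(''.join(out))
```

Execution trace: 'G' (try body) → 'U' (try body, no exception) → 'P' (else) → 'H' (finally) → 'Z' (after the try/except). Output: GUPHZ

Answer: GUPHZ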